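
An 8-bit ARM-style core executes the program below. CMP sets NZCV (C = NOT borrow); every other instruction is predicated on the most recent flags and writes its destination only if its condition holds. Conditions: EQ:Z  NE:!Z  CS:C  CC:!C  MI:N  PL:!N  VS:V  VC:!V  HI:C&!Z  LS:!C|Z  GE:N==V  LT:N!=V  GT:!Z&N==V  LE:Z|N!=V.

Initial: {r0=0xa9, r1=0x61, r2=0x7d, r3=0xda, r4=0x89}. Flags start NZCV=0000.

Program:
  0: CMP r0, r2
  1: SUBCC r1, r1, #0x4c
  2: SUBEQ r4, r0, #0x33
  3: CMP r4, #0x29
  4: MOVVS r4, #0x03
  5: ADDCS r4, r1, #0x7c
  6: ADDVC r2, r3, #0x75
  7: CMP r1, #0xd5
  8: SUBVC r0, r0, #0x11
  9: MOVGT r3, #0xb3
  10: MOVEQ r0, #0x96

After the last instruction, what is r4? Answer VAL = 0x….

[0] flags=0011 → (cmp)
[1] flags=0011 CC?F → skip
[2] flags=0011 EQ?F → skip
[3] flags=0011 → (cmp)
[4] flags=0011 VS?T → r4=0x03
[5] flags=0011 CS?T → r4=0xdd
[6] flags=0011 VC?F → skip
[7] flags=1001 → (cmp)
[8] flags=1001 VC?F → skip
[9] flags=1001 GT?T → r3=0xb3
[10] flags=1001 EQ?F → skip

VAL = 0xdd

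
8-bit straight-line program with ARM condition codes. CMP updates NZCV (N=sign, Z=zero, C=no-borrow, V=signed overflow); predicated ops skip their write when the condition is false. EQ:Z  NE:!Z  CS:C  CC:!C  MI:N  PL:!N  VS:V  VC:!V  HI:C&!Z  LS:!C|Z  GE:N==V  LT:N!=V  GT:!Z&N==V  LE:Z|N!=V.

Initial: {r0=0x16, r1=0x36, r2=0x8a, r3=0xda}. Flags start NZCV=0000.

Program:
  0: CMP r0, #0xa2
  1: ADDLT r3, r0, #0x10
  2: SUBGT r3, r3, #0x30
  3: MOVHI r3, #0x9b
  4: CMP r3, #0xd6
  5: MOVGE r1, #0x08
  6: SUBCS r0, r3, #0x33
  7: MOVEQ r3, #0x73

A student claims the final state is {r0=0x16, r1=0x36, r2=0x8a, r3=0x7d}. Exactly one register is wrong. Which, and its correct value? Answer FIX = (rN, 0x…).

0: ✓ CMP  NZCV=0000
1: · ADDLT
2: ✓ SUBGT  r3←0xaa
3: · MOVHI
4: ✓ CMP  NZCV=1000
5: · MOVGE
6: · SUBCS
7: · MOVEQ

FIX = (r3, 0xaa)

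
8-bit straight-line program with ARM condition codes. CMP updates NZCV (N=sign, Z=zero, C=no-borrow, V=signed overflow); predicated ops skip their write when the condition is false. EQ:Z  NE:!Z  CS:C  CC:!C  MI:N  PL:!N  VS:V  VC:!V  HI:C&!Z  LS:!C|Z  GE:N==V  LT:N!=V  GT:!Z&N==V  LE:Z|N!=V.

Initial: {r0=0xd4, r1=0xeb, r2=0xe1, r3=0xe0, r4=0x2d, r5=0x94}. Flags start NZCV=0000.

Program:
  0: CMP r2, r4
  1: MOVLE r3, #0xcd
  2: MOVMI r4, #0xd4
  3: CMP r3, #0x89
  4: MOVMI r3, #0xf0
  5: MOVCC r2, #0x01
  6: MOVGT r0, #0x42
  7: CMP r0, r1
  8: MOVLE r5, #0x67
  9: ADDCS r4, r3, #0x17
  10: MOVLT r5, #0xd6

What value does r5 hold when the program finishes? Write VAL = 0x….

0: ✓ CMP  NZCV=1010
1: ✓ MOVLE  r3←0xcd
2: ✓ MOVMI  r4←0xd4
3: ✓ CMP  NZCV=0010
4: · MOVMI
5: · MOVCC
6: ✓ MOVGT  r0←0x42
7: ✓ CMP  NZCV=0000
8: · MOVLE
9: · ADDCS
10: · MOVLT

VAL = 0x94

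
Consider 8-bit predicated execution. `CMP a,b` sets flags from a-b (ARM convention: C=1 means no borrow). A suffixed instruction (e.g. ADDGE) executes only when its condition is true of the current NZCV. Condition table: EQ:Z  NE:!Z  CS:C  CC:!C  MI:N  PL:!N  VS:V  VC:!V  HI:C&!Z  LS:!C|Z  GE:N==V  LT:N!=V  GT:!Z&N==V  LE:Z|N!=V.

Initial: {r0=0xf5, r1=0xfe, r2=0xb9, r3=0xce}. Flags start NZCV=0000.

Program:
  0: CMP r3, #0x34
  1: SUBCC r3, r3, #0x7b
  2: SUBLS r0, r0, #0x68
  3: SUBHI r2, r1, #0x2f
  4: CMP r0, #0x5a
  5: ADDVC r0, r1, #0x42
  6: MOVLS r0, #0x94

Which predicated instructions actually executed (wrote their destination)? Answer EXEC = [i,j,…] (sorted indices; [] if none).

[0] flags=1010 → (cmp)
[1] flags=1010 CC?F → skip
[2] flags=1010 LS?F → skip
[3] flags=1010 HI?T → r2=0xcf
[4] flags=1010 → (cmp)
[5] flags=1010 VC?T → r0=0x40
[6] flags=1010 LS?F → skip

EXEC = [3,5]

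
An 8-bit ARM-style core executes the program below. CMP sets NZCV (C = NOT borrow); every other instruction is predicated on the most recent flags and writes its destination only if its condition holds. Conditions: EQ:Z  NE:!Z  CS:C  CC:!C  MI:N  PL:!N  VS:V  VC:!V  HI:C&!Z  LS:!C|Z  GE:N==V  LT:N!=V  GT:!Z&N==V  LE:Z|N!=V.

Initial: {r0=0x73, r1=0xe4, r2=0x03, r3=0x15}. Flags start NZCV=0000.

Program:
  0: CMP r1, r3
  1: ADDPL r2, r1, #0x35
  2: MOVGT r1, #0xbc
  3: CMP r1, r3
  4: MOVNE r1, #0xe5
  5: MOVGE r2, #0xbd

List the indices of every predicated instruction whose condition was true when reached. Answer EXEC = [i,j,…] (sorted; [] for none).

EXEC = [4]

[0] flags=1010 → (cmp)
[1] flags=1010 PL?F → skip
[2] flags=1010 GT?F → skip
[3] flags=1010 → (cmp)
[4] flags=1010 NE?T → r1=0xe5
[5] flags=1010 GE?F → skip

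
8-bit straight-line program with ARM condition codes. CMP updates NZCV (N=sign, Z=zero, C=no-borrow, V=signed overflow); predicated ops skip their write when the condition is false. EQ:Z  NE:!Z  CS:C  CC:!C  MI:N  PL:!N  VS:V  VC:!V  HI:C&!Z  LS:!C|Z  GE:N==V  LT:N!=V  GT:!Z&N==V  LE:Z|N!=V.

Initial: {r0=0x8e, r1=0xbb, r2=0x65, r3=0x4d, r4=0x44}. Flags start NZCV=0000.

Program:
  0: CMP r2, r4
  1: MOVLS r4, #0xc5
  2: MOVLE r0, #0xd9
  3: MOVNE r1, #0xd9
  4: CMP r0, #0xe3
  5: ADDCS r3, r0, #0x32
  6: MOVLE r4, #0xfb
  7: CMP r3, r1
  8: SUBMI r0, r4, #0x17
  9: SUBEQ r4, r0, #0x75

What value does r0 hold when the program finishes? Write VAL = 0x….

[0] flags=0010 → (cmp)
[1] flags=0010 LS?F → skip
[2] flags=0010 LE?F → skip
[3] flags=0010 NE?T → r1=0xd9
[4] flags=1000 → (cmp)
[5] flags=1000 CS?F → skip
[6] flags=1000 LE?T → r4=0xfb
[7] flags=0000 → (cmp)
[8] flags=0000 MI?F → skip
[9] flags=0000 EQ?F → skip

VAL = 0x8e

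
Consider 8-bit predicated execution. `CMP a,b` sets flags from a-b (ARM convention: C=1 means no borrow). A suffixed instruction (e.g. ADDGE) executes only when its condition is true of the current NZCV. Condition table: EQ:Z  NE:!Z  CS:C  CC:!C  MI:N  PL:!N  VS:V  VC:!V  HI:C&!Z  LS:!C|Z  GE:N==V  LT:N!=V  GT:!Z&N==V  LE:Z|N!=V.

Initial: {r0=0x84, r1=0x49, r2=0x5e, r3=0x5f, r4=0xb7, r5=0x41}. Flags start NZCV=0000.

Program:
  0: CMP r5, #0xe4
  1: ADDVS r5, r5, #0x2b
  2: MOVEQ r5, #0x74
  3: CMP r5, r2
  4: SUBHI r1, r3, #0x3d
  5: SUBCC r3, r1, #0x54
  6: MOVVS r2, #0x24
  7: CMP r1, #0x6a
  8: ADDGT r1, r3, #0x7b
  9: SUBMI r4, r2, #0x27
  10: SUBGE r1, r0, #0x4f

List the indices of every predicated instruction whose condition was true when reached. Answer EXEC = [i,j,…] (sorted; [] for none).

EXEC = [5,9]

[0] flags=0000 → (cmp)
[1] flags=0000 VS?F → skip
[2] flags=0000 EQ?F → skip
[3] flags=1000 → (cmp)
[4] flags=1000 HI?F → skip
[5] flags=1000 CC?T → r3=0xf5
[6] flags=1000 VS?F → skip
[7] flags=1000 → (cmp)
[8] flags=1000 GT?F → skip
[9] flags=1000 MI?T → r4=0x37
[10] flags=1000 GE?F → skip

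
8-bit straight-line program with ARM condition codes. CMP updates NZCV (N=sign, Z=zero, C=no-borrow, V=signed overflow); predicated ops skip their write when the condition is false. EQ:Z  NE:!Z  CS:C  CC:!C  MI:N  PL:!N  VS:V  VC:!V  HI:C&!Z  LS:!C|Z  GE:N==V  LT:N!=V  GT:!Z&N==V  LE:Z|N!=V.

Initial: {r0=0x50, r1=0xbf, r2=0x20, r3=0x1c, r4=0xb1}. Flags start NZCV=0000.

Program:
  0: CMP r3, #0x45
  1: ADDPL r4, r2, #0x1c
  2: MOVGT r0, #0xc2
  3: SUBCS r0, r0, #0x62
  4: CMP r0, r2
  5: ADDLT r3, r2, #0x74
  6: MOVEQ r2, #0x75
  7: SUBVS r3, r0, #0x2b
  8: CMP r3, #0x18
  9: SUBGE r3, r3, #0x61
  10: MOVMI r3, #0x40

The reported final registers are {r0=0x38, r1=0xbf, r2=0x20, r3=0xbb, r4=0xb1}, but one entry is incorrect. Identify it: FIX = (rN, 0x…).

0: ✓ CMP  NZCV=1000
1: · ADDPL
2: · MOVGT
3: · SUBCS
4: ✓ CMP  NZCV=0010
5: · ADDLT
6: · MOVEQ
7: · SUBVS
8: ✓ CMP  NZCV=0010
9: ✓ SUBGE  r3←0xbb
10: · MOVMI

FIX = (r0, 0x50)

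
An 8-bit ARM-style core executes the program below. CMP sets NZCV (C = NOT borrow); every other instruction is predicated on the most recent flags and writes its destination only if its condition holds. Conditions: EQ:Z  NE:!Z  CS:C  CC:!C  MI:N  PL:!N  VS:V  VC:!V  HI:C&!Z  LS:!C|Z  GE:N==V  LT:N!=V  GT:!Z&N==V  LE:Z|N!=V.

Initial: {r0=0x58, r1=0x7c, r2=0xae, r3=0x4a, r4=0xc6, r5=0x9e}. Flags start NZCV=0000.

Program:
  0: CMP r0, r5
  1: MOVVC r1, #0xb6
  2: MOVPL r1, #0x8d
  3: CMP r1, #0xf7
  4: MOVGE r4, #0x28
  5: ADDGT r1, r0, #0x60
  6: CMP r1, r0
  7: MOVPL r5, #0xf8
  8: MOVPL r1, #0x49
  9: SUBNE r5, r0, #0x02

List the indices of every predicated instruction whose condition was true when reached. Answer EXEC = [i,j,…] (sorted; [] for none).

EXEC = [4,5,7,8,9]

[0] flags=1001 → (cmp)
[1] flags=1001 VC?F → skip
[2] flags=1001 PL?F → skip
[3] flags=1001 → (cmp)
[4] flags=1001 GE?T → r4=0x28
[5] flags=1001 GT?T → r1=0xb8
[6] flags=0011 → (cmp)
[7] flags=0011 PL?T → r5=0xf8
[8] flags=0011 PL?T → r1=0x49
[9] flags=0011 NE?T → r5=0x56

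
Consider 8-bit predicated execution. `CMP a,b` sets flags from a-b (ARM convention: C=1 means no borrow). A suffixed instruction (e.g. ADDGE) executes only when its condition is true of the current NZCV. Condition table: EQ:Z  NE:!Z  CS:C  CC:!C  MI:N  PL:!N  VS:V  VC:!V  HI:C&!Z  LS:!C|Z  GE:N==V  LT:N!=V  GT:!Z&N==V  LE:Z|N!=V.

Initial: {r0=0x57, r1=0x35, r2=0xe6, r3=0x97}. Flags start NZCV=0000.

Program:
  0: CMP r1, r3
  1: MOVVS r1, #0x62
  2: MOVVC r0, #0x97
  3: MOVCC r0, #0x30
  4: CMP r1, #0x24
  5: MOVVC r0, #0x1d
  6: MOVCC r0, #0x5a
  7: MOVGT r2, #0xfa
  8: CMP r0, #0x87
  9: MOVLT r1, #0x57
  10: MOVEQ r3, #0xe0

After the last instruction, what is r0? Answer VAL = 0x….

VAL = 0x1d

[0] flags=1001 → (cmp)
[1] flags=1001 VS?T → r1=0x62
[2] flags=1001 VC?F → skip
[3] flags=1001 CC?T → r0=0x30
[4] flags=0010 → (cmp)
[5] flags=0010 VC?T → r0=0x1d
[6] flags=0010 CC?F → skip
[7] flags=0010 GT?T → r2=0xfa
[8] flags=1001 → (cmp)
[9] flags=1001 LT?F → skip
[10] flags=1001 EQ?F → skip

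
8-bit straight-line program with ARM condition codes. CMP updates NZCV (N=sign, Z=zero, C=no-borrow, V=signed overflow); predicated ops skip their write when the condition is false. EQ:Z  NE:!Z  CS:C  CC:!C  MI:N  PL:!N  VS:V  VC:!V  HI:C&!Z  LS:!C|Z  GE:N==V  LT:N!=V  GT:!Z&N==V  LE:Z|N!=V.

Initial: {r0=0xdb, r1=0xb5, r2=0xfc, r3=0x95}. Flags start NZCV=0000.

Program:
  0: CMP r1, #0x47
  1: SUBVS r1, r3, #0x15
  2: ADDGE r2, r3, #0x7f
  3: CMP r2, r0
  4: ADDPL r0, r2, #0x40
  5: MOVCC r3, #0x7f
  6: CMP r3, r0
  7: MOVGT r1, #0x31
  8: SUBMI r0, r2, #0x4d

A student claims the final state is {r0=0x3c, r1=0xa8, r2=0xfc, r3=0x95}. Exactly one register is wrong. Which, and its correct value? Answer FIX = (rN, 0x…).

FIX = (r1, 0x80)

0: ✓ CMP  NZCV=0011
1: ✓ SUBVS  r1←0x80
2: · ADDGE
3: ✓ CMP  NZCV=0010
4: ✓ ADDPL  r0←0x3c
5: · MOVCC
6: ✓ CMP  NZCV=0011
7: · MOVGT
8: · SUBMI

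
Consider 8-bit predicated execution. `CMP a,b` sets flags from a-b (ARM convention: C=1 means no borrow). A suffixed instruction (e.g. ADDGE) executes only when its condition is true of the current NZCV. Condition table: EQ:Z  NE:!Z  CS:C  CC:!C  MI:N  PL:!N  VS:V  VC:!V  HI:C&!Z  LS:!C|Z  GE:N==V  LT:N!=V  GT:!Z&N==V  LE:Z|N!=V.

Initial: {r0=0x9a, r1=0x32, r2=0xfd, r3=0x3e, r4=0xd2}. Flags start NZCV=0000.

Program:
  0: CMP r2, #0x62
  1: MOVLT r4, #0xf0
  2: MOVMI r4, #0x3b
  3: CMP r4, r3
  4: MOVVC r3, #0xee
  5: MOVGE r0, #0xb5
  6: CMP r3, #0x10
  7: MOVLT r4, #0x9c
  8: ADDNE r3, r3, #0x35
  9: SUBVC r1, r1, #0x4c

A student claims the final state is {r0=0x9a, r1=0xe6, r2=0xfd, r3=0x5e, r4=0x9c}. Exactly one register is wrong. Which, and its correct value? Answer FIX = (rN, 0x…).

FIX = (r3, 0x23)

[0] flags=1010 → (cmp)
[1] flags=1010 LT?T → r4=0xf0
[2] flags=1010 MI?T → r4=0x3b
[3] flags=1000 → (cmp)
[4] flags=1000 VC?T → r3=0xee
[5] flags=1000 GE?F → skip
[6] flags=1010 → (cmp)
[7] flags=1010 LT?T → r4=0x9c
[8] flags=1010 NE?T → r3=0x23
[9] flags=1010 VC?T → r1=0xe6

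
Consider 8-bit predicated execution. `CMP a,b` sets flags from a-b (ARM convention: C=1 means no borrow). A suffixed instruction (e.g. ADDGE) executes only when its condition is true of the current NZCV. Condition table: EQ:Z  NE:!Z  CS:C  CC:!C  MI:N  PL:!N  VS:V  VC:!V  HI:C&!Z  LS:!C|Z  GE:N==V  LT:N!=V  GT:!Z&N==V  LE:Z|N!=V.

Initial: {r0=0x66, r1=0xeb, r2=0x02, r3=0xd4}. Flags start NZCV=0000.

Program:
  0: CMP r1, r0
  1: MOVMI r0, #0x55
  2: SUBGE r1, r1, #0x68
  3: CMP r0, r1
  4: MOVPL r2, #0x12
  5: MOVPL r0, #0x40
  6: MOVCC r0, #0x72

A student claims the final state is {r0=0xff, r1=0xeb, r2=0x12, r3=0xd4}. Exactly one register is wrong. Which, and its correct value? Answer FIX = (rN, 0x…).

FIX = (r0, 0x72)

0: ✓ CMP  NZCV=1010
1: ✓ MOVMI  r0←0x55
2: · SUBGE
3: ✓ CMP  NZCV=0000
4: ✓ MOVPL  r2←0x12
5: ✓ MOVPL  r0←0x40
6: ✓ MOVCC  r0←0x72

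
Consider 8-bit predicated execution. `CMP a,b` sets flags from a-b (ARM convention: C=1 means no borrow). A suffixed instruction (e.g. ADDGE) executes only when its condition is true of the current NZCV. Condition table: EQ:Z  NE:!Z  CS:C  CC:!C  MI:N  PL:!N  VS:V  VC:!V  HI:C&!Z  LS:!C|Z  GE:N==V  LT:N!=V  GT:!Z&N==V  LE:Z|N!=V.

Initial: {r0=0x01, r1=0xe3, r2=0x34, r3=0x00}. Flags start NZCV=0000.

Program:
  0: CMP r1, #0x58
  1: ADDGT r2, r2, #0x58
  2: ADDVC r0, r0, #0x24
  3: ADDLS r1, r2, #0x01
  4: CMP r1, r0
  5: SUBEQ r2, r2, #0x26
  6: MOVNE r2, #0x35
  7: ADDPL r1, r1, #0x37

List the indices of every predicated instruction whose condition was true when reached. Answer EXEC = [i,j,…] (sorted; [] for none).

[0] flags=1010 → (cmp)
[1] flags=1010 GT?F → skip
[2] flags=1010 VC?T → r0=0x25
[3] flags=1010 LS?F → skip
[4] flags=1010 → (cmp)
[5] flags=1010 EQ?F → skip
[6] flags=1010 NE?T → r2=0x35
[7] flags=1010 PL?F → skip

EXEC = [2,6]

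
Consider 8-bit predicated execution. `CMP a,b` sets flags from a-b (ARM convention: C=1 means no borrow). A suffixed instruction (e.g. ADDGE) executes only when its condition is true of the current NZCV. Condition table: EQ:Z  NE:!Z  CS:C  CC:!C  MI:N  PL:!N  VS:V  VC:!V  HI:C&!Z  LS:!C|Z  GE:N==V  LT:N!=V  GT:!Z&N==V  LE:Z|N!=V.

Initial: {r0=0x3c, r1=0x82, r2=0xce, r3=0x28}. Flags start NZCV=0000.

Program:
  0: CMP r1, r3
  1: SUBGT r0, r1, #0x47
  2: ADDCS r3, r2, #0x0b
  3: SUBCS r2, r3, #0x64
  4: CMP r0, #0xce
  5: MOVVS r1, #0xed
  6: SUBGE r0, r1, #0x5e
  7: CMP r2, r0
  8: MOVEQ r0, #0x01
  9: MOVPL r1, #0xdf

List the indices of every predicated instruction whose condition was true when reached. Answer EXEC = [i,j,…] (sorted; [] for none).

EXEC = [2,3,6,9]

[0] flags=0011 → (cmp)
[1] flags=0011 GT?F → skip
[2] flags=0011 CS?T → r3=0xd9
[3] flags=0011 CS?T → r2=0x75
[4] flags=0000 → (cmp)
[5] flags=0000 VS?F → skip
[6] flags=0000 GE?T → r0=0x24
[7] flags=0010 → (cmp)
[8] flags=0010 EQ?F → skip
[9] flags=0010 PL?T → r1=0xdf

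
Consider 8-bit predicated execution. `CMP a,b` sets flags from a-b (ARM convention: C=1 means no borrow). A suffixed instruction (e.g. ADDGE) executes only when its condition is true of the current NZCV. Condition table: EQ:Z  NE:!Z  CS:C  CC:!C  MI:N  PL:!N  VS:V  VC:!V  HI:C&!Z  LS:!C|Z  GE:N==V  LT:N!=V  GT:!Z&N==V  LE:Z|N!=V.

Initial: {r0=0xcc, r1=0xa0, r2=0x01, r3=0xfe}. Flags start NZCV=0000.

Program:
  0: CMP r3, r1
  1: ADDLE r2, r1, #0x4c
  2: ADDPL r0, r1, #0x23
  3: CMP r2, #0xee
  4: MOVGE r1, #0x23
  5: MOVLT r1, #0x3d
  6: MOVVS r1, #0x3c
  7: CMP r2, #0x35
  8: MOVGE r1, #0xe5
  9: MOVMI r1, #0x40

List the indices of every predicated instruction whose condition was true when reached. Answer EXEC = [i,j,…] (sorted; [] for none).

EXEC = [2,4,9]

[0] flags=0010 → (cmp)
[1] flags=0010 LE?F → skip
[2] flags=0010 PL?T → r0=0xc3
[3] flags=0000 → (cmp)
[4] flags=0000 GE?T → r1=0x23
[5] flags=0000 LT?F → skip
[6] flags=0000 VS?F → skip
[7] flags=1000 → (cmp)
[8] flags=1000 GE?F → skip
[9] flags=1000 MI?T → r1=0x40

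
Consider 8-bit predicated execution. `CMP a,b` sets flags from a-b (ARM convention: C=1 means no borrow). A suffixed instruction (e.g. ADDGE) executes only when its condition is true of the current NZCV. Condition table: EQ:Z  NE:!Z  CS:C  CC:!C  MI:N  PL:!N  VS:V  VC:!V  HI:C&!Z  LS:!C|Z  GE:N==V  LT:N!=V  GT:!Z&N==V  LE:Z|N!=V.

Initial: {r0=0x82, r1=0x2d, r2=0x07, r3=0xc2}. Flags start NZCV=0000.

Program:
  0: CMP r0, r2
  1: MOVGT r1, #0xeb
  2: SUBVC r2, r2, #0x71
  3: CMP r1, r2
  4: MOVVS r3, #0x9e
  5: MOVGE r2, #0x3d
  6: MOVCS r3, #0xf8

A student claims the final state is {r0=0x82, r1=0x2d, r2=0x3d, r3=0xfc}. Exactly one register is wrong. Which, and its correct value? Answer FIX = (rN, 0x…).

0: ✓ CMP  NZCV=0011
1: · MOVGT
2: · SUBVC
3: ✓ CMP  NZCV=0010
4: · MOVVS
5: ✓ MOVGE  r2←0x3d
6: ✓ MOVCS  r3←0xf8

FIX = (r3, 0xf8)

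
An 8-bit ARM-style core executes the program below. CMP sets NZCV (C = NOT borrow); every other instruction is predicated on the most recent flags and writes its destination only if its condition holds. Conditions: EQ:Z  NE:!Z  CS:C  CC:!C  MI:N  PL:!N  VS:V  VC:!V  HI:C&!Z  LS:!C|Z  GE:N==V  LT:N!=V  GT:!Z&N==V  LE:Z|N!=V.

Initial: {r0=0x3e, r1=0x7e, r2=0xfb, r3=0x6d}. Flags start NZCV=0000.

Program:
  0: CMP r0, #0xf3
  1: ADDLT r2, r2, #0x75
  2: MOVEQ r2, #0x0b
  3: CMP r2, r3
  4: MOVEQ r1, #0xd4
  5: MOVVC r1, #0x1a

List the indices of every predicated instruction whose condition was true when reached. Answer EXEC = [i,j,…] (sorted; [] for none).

0: ✓ CMP  NZCV=0000
1: · ADDLT
2: · MOVEQ
3: ✓ CMP  NZCV=1010
4: · MOVEQ
5: ✓ MOVVC  r1←0x1a

EXEC = [5]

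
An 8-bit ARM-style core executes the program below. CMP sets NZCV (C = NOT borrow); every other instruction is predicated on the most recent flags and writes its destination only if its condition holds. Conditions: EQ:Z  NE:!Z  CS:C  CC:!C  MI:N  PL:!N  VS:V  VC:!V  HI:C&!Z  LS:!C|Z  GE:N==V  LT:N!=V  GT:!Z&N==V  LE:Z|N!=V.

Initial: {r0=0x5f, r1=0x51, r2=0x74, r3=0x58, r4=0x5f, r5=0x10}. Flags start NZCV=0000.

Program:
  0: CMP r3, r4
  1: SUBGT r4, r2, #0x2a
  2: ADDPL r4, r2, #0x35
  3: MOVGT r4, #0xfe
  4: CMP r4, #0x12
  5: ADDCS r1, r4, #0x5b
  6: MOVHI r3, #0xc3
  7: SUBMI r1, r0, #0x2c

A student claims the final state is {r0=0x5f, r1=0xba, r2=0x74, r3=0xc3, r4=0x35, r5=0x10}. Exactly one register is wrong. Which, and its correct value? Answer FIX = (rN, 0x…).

0: ✓ CMP  NZCV=1000
1: · SUBGT
2: · ADDPL
3: · MOVGT
4: ✓ CMP  NZCV=0010
5: ✓ ADDCS  r1←0xba
6: ✓ MOVHI  r3←0xc3
7: · SUBMI

FIX = (r4, 0x5f)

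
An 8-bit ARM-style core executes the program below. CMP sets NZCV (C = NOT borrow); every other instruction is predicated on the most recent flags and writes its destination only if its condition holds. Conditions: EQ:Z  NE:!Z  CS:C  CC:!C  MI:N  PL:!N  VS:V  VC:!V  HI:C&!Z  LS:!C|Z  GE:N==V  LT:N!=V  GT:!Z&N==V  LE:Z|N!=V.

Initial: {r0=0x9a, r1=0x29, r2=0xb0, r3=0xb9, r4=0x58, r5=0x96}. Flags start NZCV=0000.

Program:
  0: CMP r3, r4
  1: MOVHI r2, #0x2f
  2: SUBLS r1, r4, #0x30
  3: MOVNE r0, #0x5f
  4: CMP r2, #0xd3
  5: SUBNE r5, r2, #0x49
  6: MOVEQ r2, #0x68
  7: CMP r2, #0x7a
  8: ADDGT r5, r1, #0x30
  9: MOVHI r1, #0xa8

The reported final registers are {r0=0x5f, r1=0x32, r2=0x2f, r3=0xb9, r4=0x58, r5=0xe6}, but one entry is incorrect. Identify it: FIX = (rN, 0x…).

0: ✓ CMP  NZCV=0011
1: ✓ MOVHI  r2←0x2f
2: · SUBLS
3: ✓ MOVNE  r0←0x5f
4: ✓ CMP  NZCV=0000
5: ✓ SUBNE  r5←0xe6
6: · MOVEQ
7: ✓ CMP  NZCV=1000
8: · ADDGT
9: · MOVHI

FIX = (r1, 0x29)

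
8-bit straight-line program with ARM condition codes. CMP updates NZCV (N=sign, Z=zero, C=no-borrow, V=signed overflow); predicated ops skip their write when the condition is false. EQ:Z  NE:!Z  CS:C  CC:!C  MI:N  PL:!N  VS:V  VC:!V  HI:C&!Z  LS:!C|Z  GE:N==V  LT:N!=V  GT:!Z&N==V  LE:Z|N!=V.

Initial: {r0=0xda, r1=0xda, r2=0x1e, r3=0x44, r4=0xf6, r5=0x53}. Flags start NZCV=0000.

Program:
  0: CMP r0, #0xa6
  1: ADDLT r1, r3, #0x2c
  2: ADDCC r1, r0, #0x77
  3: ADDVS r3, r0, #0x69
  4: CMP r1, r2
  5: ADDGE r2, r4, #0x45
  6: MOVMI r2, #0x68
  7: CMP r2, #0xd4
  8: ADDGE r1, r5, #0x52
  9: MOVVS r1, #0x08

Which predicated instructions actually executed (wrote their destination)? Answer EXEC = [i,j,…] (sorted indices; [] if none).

EXEC = [6,8,9]

0: ✓ CMP  NZCV=0010
1: · ADDLT
2: · ADDCC
3: · ADDVS
4: ✓ CMP  NZCV=1010
5: · ADDGE
6: ✓ MOVMI  r2←0x68
7: ✓ CMP  NZCV=1001
8: ✓ ADDGE  r1←0xa5
9: ✓ MOVVS  r1←0x08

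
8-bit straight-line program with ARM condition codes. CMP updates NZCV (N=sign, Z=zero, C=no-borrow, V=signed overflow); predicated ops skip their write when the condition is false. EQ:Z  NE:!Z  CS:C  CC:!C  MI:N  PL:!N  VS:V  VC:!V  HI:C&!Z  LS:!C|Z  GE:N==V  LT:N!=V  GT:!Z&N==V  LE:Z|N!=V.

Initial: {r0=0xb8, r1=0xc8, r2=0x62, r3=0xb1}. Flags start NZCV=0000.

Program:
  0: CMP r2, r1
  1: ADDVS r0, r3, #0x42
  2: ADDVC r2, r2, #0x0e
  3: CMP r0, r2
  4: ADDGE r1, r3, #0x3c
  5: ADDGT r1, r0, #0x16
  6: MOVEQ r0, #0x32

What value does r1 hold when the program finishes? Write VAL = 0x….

VAL = 0xc8

0: ✓ CMP  NZCV=1001
1: ✓ ADDVS  r0←0xf3
2: · ADDVC
3: ✓ CMP  NZCV=1010
4: · ADDGE
5: · ADDGT
6: · MOVEQ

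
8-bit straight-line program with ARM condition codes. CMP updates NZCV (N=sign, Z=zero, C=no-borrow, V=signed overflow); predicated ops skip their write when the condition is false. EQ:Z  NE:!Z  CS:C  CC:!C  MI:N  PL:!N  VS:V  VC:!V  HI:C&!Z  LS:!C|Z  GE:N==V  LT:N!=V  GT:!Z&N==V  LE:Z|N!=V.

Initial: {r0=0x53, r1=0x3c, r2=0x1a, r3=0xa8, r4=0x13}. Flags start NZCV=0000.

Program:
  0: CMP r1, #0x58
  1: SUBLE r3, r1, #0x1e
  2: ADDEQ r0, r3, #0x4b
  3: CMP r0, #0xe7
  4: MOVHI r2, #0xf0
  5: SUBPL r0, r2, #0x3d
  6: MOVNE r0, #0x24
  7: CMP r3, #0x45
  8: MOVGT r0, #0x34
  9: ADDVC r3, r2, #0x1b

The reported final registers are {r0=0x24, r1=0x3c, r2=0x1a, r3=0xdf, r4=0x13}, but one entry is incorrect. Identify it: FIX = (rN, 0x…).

0: ✓ CMP  NZCV=1000
1: ✓ SUBLE  r3←0x1e
2: · ADDEQ
3: ✓ CMP  NZCV=0000
4: · MOVHI
5: ✓ SUBPL  r0←0xdd
6: ✓ MOVNE  r0←0x24
7: ✓ CMP  NZCV=1000
8: · MOVGT
9: ✓ ADDVC  r3←0x35

FIX = (r3, 0x35)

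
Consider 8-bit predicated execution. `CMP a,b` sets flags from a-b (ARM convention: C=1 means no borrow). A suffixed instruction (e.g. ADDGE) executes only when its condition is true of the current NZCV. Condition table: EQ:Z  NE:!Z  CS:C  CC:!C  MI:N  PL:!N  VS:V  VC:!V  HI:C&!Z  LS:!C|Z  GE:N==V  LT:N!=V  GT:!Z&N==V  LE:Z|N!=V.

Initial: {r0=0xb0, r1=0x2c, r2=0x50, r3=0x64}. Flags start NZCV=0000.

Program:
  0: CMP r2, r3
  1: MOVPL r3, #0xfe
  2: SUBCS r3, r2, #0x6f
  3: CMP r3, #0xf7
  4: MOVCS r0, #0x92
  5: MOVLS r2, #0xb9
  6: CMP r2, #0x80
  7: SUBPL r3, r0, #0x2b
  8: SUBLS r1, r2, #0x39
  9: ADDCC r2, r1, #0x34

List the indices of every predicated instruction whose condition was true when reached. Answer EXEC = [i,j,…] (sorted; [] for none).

[0] flags=1000 → (cmp)
[1] flags=1000 PL?F → skip
[2] flags=1000 CS?F → skip
[3] flags=0000 → (cmp)
[4] flags=0000 CS?F → skip
[5] flags=0000 LS?T → r2=0xb9
[6] flags=0010 → (cmp)
[7] flags=0010 PL?T → r3=0x85
[8] flags=0010 LS?F → skip
[9] flags=0010 CC?F → skip

EXEC = [5,7]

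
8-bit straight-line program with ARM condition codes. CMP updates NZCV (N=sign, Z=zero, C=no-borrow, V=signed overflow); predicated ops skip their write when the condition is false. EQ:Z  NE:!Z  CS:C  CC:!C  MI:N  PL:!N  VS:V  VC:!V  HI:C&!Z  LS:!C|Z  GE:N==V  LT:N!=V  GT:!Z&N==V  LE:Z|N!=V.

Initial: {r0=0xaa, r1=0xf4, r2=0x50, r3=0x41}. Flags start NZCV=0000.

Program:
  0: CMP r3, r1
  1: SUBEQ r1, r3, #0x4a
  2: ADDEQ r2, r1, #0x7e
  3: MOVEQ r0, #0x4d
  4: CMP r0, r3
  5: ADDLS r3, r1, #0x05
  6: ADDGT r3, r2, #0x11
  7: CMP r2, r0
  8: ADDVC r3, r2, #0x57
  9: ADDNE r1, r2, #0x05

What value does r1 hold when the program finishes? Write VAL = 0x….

VAL = 0x55

0: ✓ CMP  NZCV=0000
1: · SUBEQ
2: · ADDEQ
3: · MOVEQ
4: ✓ CMP  NZCV=0011
5: · ADDLS
6: · ADDGT
7: ✓ CMP  NZCV=1001
8: · ADDVC
9: ✓ ADDNE  r1←0x55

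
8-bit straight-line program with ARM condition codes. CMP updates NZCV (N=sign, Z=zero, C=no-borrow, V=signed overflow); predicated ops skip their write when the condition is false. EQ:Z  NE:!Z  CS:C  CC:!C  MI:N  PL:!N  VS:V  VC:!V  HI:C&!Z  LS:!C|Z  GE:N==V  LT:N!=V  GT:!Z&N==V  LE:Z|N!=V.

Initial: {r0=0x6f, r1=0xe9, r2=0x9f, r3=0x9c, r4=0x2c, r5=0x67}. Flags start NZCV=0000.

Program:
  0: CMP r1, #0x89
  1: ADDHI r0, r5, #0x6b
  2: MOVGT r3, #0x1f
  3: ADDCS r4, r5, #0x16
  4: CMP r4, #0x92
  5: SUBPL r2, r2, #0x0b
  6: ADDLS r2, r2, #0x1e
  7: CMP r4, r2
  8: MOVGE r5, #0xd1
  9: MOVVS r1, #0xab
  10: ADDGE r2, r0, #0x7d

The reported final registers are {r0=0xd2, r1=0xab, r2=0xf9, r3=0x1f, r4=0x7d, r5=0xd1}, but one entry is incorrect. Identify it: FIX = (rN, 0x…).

[0] flags=0010 → (cmp)
[1] flags=0010 HI?T → r0=0xd2
[2] flags=0010 GT?T → r3=0x1f
[3] flags=0010 CS?T → r4=0x7d
[4] flags=1001 → (cmp)
[5] flags=1001 PL?F → skip
[6] flags=1001 LS?T → r2=0xbd
[7] flags=1001 → (cmp)
[8] flags=1001 GE?T → r5=0xd1
[9] flags=1001 VS?T → r1=0xab
[10] flags=1001 GE?T → r2=0x4f

FIX = (r2, 0x4f)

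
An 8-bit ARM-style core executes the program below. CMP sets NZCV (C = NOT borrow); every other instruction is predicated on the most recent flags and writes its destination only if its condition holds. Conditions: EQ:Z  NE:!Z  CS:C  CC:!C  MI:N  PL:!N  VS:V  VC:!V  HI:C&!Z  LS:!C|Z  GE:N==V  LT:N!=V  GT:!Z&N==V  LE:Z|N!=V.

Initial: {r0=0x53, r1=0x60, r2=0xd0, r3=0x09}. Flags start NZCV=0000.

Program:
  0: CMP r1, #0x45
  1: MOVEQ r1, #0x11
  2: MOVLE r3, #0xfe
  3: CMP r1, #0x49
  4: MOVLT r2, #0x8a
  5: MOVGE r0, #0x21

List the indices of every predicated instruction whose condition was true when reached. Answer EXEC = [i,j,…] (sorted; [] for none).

0: ✓ CMP  NZCV=0010
1: · MOVEQ
2: · MOVLE
3: ✓ CMP  NZCV=0010
4: · MOVLT
5: ✓ MOVGE  r0←0x21

EXEC = [5]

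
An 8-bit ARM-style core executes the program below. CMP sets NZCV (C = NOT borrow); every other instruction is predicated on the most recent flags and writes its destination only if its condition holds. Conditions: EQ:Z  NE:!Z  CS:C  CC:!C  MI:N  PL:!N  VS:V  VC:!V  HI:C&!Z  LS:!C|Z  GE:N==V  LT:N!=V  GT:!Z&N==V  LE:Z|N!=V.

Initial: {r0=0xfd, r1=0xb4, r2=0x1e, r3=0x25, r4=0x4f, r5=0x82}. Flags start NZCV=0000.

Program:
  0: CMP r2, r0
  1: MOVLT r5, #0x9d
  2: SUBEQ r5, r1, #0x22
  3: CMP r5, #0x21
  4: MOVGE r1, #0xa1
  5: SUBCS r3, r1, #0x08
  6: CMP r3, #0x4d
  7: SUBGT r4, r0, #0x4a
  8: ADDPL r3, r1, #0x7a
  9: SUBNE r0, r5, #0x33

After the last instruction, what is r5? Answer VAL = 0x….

0: ✓ CMP  NZCV=0000
1: · MOVLT
2: · SUBEQ
3: ✓ CMP  NZCV=0011
4: · MOVGE
5: ✓ SUBCS  r3←0xac
6: ✓ CMP  NZCV=0011
7: · SUBGT
8: ✓ ADDPL  r3←0x2e
9: ✓ SUBNE  r0←0x4f

VAL = 0x82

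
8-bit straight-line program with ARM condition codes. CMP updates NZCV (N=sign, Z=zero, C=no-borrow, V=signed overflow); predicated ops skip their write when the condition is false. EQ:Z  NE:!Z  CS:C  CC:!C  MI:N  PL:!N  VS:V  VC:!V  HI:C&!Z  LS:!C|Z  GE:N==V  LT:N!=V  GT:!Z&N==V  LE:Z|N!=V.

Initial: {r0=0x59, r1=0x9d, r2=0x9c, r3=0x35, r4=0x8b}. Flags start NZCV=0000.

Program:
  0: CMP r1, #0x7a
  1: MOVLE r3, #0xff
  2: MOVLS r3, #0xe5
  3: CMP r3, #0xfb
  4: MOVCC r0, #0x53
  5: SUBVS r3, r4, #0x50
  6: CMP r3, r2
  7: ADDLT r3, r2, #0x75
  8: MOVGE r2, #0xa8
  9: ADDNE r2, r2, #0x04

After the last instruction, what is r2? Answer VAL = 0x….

0: ✓ CMP  NZCV=0011
1: ✓ MOVLE  r3←0xff
2: · MOVLS
3: ✓ CMP  NZCV=0010
4: · MOVCC
5: · SUBVS
6: ✓ CMP  NZCV=0010
7: · ADDLT
8: ✓ MOVGE  r2←0xa8
9: ✓ ADDNE  r2←0xac

VAL = 0xac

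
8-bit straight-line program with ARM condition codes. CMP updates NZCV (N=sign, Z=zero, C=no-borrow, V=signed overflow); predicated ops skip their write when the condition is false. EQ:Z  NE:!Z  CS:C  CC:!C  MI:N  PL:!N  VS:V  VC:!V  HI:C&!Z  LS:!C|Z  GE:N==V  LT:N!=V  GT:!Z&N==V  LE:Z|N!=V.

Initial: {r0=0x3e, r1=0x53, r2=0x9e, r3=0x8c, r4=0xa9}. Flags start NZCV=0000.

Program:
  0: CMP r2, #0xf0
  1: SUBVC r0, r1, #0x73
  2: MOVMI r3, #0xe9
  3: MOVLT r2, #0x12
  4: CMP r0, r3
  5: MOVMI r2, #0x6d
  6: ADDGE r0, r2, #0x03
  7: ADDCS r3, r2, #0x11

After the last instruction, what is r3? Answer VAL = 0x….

[0] flags=1000 → (cmp)
[1] flags=1000 VC?T → r0=0xe0
[2] flags=1000 MI?T → r3=0xe9
[3] flags=1000 LT?T → r2=0x12
[4] flags=1000 → (cmp)
[5] flags=1000 MI?T → r2=0x6d
[6] flags=1000 GE?F → skip
[7] flags=1000 CS?F → skip

VAL = 0xe9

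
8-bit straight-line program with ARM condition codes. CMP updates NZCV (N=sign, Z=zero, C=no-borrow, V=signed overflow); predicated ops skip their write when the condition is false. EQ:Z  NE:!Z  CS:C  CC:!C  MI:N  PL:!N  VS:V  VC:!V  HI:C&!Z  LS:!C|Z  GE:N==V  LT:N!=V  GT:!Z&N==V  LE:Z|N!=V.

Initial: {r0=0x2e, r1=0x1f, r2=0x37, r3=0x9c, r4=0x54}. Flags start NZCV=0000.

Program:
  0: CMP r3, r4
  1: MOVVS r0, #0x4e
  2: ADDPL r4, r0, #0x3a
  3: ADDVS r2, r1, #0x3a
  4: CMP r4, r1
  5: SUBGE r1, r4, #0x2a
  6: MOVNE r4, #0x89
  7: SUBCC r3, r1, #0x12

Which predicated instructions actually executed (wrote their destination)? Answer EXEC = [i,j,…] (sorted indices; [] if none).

EXEC = [1,2,3,6]

[0] flags=0011 → (cmp)
[1] flags=0011 VS?T → r0=0x4e
[2] flags=0011 PL?T → r4=0x88
[3] flags=0011 VS?T → r2=0x59
[4] flags=0011 → (cmp)
[5] flags=0011 GE?F → skip
[6] flags=0011 NE?T → r4=0x89
[7] flags=0011 CC?F → skip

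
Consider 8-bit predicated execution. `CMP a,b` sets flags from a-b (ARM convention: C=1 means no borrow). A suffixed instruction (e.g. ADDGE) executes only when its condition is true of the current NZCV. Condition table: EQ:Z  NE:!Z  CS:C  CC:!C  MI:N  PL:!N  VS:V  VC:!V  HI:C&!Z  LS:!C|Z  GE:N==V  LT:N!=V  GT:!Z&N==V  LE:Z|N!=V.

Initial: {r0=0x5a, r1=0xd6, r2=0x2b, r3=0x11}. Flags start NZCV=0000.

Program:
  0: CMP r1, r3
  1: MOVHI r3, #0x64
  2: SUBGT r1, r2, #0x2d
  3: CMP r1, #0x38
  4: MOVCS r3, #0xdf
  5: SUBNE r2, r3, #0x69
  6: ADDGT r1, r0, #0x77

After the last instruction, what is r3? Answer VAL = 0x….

VAL = 0xdf

[0] flags=1010 → (cmp)
[1] flags=1010 HI?T → r3=0x64
[2] flags=1010 GT?F → skip
[3] flags=1010 → (cmp)
[4] flags=1010 CS?T → r3=0xdf
[5] flags=1010 NE?T → r2=0x76
[6] flags=1010 GT?F → skip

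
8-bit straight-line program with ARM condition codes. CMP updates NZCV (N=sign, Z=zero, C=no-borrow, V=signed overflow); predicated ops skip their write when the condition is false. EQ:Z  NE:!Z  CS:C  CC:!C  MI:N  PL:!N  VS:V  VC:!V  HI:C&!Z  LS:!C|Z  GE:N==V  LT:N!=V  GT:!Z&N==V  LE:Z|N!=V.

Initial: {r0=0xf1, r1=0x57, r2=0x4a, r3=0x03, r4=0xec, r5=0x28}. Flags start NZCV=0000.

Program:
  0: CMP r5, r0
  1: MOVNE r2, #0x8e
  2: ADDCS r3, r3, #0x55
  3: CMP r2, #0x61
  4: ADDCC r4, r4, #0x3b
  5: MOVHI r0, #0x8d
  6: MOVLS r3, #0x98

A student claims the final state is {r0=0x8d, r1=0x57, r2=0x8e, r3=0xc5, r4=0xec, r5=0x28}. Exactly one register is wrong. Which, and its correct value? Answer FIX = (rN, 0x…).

[0] flags=0000 → (cmp)
[1] flags=0000 NE?T → r2=0x8e
[2] flags=0000 CS?F → skip
[3] flags=0011 → (cmp)
[4] flags=0011 CC?F → skip
[5] flags=0011 HI?T → r0=0x8d
[6] flags=0011 LS?F → skip

FIX = (r3, 0x03)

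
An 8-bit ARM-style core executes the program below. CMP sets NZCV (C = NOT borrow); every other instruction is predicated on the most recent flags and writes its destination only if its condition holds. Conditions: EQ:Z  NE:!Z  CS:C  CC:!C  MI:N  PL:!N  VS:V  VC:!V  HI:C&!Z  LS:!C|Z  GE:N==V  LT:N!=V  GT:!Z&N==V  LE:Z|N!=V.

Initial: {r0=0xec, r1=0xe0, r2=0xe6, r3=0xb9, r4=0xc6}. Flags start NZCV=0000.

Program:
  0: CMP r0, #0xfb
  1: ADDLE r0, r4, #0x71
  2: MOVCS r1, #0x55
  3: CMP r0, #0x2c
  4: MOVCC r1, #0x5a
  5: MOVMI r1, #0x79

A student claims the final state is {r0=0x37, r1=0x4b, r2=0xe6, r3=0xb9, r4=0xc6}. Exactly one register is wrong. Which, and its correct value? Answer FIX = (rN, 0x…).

0: ✓ CMP  NZCV=1000
1: ✓ ADDLE  r0←0x37
2: · MOVCS
3: ✓ CMP  NZCV=0010
4: · MOVCC
5: · MOVMI

FIX = (r1, 0xe0)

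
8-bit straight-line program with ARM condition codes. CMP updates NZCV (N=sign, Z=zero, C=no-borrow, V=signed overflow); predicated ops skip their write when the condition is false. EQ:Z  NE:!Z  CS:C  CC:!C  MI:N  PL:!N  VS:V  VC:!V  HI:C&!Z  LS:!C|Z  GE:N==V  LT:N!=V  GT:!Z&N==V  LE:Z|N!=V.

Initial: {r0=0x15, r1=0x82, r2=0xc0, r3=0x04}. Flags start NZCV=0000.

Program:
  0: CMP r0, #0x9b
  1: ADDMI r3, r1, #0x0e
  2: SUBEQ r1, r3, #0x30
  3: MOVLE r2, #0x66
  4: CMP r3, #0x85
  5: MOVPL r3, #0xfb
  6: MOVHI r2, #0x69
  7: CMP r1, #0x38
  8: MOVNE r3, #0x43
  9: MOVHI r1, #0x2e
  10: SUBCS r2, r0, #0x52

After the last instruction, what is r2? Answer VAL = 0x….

VAL = 0xc3

[0] flags=0000 → (cmp)
[1] flags=0000 MI?F → skip
[2] flags=0000 EQ?F → skip
[3] flags=0000 LE?F → skip
[4] flags=0000 → (cmp)
[5] flags=0000 PL?T → r3=0xfb
[6] flags=0000 HI?F → skip
[7] flags=0011 → (cmp)
[8] flags=0011 NE?T → r3=0x43
[9] flags=0011 HI?T → r1=0x2e
[10] flags=0011 CS?T → r2=0xc3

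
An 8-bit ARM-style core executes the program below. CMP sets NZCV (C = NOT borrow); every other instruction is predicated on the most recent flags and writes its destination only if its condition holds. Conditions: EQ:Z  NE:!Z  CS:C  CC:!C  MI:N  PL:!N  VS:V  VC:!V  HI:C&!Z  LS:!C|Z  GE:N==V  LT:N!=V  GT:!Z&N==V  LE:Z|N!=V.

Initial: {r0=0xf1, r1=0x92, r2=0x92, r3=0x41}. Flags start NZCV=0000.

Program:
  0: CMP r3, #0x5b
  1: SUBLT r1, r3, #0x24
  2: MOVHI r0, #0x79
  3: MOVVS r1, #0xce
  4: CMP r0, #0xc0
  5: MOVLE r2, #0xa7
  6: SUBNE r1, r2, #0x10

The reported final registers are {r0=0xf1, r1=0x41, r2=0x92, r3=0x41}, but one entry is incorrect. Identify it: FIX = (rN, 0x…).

0: ✓ CMP  NZCV=1000
1: ✓ SUBLT  r1←0x1d
2: · MOVHI
3: · MOVVS
4: ✓ CMP  NZCV=0010
5: · MOVLE
6: ✓ SUBNE  r1←0x82

FIX = (r1, 0x82)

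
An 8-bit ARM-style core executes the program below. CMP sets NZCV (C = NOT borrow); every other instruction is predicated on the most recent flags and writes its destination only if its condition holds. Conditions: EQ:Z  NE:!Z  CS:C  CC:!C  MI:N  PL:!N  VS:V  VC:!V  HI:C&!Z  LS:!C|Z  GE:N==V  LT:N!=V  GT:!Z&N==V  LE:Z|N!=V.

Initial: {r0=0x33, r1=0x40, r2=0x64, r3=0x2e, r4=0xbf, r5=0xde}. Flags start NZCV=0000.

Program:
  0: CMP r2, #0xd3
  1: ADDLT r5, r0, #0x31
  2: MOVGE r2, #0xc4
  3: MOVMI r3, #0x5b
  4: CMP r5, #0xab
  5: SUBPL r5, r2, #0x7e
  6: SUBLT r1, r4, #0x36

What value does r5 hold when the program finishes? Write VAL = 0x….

0: ✓ CMP  NZCV=1001
1: · ADDLT
2: ✓ MOVGE  r2←0xc4
3: ✓ MOVMI  r3←0x5b
4: ✓ CMP  NZCV=0010
5: ✓ SUBPL  r5←0x46
6: · SUBLT

VAL = 0x46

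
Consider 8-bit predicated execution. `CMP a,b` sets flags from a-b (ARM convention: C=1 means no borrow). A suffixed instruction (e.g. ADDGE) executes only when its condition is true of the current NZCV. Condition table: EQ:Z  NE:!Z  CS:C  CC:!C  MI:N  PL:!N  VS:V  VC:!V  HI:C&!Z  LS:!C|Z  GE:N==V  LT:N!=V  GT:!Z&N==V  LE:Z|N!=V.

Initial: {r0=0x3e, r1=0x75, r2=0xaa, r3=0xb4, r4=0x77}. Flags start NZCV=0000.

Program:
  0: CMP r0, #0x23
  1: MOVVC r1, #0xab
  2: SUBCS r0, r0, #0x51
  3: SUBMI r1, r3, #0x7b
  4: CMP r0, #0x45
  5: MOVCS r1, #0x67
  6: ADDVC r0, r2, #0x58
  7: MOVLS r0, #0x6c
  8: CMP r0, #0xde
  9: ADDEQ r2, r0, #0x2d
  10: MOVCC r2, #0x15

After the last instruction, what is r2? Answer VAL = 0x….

[0] flags=0010 → (cmp)
[1] flags=0010 VC?T → r1=0xab
[2] flags=0010 CS?T → r0=0xed
[3] flags=0010 MI?F → skip
[4] flags=1010 → (cmp)
[5] flags=1010 CS?T → r1=0x67
[6] flags=1010 VC?T → r0=0x02
[7] flags=1010 LS?F → skip
[8] flags=0000 → (cmp)
[9] flags=0000 EQ?F → skip
[10] flags=0000 CC?T → r2=0x15

VAL = 0x15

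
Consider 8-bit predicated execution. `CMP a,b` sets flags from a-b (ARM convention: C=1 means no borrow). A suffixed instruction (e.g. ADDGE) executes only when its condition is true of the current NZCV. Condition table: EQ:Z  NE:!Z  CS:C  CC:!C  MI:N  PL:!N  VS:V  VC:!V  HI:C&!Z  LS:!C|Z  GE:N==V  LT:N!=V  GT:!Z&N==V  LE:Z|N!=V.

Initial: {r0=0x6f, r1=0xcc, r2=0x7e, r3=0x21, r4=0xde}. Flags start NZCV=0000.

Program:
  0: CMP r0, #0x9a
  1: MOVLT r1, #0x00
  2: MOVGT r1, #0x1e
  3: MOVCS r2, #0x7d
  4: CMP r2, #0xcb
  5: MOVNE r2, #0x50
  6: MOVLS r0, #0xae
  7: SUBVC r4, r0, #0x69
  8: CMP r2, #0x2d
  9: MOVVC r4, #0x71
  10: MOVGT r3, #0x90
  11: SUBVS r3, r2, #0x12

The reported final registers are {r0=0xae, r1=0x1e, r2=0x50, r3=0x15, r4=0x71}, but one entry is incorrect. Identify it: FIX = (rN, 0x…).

0: ✓ CMP  NZCV=1001
1: · MOVLT
2: ✓ MOVGT  r1←0x1e
3: · MOVCS
4: ✓ CMP  NZCV=1001
5: ✓ MOVNE  r2←0x50
6: ✓ MOVLS  r0←0xae
7: · SUBVC
8: ✓ CMP  NZCV=0010
9: ✓ MOVVC  r4←0x71
10: ✓ MOVGT  r3←0x90
11: · SUBVS

FIX = (r3, 0x90)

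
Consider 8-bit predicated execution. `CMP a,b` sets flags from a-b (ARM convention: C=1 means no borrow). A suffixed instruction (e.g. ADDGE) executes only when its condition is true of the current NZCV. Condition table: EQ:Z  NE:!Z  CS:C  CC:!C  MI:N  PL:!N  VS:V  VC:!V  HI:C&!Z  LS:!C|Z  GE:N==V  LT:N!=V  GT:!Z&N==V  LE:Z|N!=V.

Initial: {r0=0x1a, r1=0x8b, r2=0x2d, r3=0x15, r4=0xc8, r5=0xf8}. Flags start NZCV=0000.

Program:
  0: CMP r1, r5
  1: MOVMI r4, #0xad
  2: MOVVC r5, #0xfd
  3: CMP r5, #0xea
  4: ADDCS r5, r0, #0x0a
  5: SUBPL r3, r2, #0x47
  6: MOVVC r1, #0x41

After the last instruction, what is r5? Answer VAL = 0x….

VAL = 0x24

0: ✓ CMP  NZCV=1000
1: ✓ MOVMI  r4←0xad
2: ✓ MOVVC  r5←0xfd
3: ✓ CMP  NZCV=0010
4: ✓ ADDCS  r5←0x24
5: ✓ SUBPL  r3←0xe6
6: ✓ MOVVC  r1←0x41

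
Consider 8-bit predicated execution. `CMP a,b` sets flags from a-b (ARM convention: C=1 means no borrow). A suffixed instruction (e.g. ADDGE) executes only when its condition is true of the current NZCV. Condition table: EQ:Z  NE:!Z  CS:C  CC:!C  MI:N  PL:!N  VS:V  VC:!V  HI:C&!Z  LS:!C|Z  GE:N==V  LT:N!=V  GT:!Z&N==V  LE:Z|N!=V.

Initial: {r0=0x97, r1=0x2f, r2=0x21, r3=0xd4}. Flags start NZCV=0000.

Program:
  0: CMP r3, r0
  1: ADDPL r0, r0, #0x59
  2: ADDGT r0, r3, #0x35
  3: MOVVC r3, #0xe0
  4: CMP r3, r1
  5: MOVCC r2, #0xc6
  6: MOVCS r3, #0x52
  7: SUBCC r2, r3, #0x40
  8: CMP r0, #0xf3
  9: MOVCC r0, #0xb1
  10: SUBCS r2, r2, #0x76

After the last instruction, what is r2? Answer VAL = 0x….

VAL = 0x21

[0] flags=0010 → (cmp)
[1] flags=0010 PL?T → r0=0xf0
[2] flags=0010 GT?T → r0=0x09
[3] flags=0010 VC?T → r3=0xe0
[4] flags=1010 → (cmp)
[5] flags=1010 CC?F → skip
[6] flags=1010 CS?T → r3=0x52
[7] flags=1010 CC?F → skip
[8] flags=0000 → (cmp)
[9] flags=0000 CC?T → r0=0xb1
[10] flags=0000 CS?F → skip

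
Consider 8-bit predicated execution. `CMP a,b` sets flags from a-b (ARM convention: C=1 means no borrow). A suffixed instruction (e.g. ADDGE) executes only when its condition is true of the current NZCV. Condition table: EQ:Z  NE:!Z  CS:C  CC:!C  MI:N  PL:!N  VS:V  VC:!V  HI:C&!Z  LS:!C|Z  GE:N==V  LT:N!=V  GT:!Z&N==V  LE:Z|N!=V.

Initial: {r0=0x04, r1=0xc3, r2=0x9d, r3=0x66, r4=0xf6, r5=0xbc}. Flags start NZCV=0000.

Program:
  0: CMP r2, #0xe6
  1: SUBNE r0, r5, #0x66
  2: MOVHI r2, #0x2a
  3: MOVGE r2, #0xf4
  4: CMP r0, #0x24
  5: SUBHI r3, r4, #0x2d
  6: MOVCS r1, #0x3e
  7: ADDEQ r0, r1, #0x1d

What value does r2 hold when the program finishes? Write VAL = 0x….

0: ✓ CMP  NZCV=1000
1: ✓ SUBNE  r0←0x56
2: · MOVHI
3: · MOVGE
4: ✓ CMP  NZCV=0010
5: ✓ SUBHI  r3←0xc9
6: ✓ MOVCS  r1←0x3e
7: · ADDEQ

VAL = 0x9d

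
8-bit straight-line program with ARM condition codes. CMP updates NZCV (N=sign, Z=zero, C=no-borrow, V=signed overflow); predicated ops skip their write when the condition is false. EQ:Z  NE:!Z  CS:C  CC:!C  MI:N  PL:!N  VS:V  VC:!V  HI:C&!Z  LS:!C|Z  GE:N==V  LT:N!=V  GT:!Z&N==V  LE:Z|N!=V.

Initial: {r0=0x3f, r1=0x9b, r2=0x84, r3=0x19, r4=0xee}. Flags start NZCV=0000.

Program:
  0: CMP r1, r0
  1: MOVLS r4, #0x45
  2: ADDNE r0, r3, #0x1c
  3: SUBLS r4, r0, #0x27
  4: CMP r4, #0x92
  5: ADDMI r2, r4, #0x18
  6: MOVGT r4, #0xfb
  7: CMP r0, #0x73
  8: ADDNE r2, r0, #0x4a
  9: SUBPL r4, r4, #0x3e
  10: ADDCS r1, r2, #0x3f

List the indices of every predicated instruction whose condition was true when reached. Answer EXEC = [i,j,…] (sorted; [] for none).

EXEC = [2,6,8]

[0] flags=0011 → (cmp)
[1] flags=0011 LS?F → skip
[2] flags=0011 NE?T → r0=0x35
[3] flags=0011 LS?F → skip
[4] flags=0010 → (cmp)
[5] flags=0010 MI?F → skip
[6] flags=0010 GT?T → r4=0xfb
[7] flags=1000 → (cmp)
[8] flags=1000 NE?T → r2=0x7f
[9] flags=1000 PL?F → skip
[10] flags=1000 CS?F → skip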